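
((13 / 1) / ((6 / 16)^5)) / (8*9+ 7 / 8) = 3407872 / 141669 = 24.06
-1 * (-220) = 220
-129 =-129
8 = 8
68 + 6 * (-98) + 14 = -506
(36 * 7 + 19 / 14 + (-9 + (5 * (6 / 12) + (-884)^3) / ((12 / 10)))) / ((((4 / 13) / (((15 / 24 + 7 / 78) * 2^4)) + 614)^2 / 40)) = -61074.59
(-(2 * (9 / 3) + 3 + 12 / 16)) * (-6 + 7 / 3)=143 / 4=35.75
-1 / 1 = -1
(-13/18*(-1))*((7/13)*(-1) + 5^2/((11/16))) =5123/198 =25.87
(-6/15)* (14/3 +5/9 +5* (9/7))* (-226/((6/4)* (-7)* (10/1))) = -331768/33075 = -10.03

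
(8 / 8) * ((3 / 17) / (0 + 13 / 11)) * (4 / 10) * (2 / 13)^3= 528 / 2427685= 0.00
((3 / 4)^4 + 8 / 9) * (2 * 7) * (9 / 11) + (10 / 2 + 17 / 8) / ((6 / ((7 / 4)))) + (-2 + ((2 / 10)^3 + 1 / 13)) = 31961429 / 2288000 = 13.97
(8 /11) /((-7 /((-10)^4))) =-80000 /77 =-1038.96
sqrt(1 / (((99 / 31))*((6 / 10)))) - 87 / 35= -87 / 35 + sqrt(5115) / 99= -1.76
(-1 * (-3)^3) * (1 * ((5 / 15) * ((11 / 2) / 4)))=99 / 8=12.38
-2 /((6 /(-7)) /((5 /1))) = 35 /3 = 11.67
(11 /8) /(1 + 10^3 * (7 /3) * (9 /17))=187 /168136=0.00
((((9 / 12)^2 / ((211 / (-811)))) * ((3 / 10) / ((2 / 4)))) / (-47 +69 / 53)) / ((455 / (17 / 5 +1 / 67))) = 12765951 / 59919674500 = 0.00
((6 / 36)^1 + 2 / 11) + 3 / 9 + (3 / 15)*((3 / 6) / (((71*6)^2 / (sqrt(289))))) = 13610887 / 19962360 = 0.68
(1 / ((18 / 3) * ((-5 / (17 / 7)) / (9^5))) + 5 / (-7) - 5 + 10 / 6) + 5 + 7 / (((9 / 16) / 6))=-987953 / 210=-4704.54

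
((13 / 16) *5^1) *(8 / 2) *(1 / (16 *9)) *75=1625 / 192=8.46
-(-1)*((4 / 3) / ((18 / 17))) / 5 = 34 / 135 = 0.25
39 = 39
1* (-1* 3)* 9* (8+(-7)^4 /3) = -21825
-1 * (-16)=16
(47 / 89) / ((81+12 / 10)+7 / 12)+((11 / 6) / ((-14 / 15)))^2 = 1339451455 / 346577392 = 3.86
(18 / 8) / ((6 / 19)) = 57 / 8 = 7.12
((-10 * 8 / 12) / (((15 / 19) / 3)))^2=5776 / 9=641.78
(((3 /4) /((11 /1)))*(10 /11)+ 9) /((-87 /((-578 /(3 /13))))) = 2746367 /10527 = 260.89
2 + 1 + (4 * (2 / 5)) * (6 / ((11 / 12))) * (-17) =-9627 / 55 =-175.04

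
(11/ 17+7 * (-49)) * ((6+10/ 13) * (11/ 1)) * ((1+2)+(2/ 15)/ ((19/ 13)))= -330889504/ 4199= -78801.98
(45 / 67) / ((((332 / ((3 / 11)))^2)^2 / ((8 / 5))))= 729 / 1489731123519584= 0.00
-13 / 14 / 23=-13 / 322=-0.04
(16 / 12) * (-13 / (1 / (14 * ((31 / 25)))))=-300.91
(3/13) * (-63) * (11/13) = -2079/169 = -12.30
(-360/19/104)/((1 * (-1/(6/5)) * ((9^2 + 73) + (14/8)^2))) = 0.00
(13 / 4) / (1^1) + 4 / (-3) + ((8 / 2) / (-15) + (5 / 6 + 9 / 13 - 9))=-4543 / 780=-5.82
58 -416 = -358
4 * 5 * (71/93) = 1420/93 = 15.27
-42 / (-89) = 42 / 89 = 0.47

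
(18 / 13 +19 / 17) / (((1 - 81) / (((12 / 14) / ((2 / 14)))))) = -1659 / 8840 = -0.19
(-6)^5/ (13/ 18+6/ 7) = -979776/ 199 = -4923.50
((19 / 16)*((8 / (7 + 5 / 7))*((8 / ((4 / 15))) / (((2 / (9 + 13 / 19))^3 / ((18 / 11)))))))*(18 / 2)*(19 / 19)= 245286720 / 3971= 61769.51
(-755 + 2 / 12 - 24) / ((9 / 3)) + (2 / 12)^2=-3115 / 12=-259.58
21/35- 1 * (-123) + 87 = 1053/5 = 210.60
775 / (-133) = -775 / 133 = -5.83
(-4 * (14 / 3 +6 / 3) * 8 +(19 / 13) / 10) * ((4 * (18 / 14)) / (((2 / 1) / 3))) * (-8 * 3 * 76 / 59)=1364875488 / 26845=50842.82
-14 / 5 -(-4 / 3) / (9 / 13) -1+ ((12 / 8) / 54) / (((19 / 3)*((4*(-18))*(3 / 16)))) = -28847 / 15390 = -1.87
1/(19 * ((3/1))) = 1/57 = 0.02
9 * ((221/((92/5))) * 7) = 69615/92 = 756.68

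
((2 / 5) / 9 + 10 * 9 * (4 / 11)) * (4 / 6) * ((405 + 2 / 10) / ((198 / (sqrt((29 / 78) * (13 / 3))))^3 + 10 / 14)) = -11221886386312 / 25570027232704827517095 + 131825914554128256 * sqrt(58) / 430471838934424705675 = 0.00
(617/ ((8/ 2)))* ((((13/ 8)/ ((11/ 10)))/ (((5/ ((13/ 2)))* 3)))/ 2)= 104273/ 2112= 49.37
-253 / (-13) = 253 / 13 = 19.46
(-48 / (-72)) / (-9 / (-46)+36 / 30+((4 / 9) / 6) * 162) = 460 / 9243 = 0.05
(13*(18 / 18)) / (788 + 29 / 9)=117 / 7121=0.02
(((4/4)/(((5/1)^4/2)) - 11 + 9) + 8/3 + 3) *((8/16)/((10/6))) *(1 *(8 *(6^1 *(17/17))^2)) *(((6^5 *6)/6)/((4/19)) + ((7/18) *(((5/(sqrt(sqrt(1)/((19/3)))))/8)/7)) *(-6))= 36598552704/3125 - 13762 *sqrt(57)/625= 11711370.62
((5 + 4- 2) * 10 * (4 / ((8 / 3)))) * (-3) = -315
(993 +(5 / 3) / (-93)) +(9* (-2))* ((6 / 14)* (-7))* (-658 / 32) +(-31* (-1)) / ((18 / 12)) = -215893 / 2232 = -96.73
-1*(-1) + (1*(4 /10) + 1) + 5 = 37 /5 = 7.40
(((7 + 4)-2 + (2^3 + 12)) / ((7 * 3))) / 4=29 / 84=0.35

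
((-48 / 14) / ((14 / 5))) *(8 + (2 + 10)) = -1200 / 49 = -24.49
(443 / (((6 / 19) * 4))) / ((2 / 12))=8417 / 4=2104.25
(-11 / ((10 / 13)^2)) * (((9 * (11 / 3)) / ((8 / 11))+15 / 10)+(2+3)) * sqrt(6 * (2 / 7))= -154297 * sqrt(21) / 560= -1262.64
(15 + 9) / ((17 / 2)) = 48 / 17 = 2.82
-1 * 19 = -19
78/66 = 13/11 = 1.18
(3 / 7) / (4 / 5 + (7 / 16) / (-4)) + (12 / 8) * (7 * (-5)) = -160515 / 3094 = -51.88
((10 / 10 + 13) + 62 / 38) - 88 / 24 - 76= -3650 / 57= -64.04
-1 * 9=-9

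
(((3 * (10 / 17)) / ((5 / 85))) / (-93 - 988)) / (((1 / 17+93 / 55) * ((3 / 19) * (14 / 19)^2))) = -32065825 / 173314568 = -0.19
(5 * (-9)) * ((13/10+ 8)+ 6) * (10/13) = -6885/13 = -529.62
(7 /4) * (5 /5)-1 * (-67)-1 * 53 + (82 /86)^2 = 123211 /7396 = 16.66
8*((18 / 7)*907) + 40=130888 / 7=18698.29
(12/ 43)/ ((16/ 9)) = 27/ 172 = 0.16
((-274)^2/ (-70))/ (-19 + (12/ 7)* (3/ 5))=37538/ 629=59.68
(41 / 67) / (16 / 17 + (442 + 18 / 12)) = 1394 / 1012437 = 0.00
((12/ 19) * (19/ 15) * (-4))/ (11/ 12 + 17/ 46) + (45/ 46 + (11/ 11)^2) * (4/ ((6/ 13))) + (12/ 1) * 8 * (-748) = -8792889679/ 122475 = -71793.34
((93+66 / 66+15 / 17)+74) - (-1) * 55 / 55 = 2888 / 17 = 169.88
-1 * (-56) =56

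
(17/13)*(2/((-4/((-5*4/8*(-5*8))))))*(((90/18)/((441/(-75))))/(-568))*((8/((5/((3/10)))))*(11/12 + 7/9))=-129625/1628172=-0.08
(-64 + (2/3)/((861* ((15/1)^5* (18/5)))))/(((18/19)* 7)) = -4293255959981/444860403750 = -9.65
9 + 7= 16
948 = 948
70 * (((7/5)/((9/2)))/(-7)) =-28/9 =-3.11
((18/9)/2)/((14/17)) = 17/14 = 1.21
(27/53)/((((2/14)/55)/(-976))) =-10145520/53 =-191424.91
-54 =-54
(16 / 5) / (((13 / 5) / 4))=64 / 13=4.92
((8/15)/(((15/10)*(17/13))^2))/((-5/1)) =-5408/195075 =-0.03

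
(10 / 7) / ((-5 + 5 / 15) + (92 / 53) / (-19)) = -15105 / 50309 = -0.30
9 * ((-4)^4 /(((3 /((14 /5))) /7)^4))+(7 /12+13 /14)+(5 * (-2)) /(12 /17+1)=19173431546177 /4567500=4197795.63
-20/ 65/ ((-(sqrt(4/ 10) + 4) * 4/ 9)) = 30/ 169 -3 * sqrt(10)/ 338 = 0.15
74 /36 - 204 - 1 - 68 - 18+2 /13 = -288.79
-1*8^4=-4096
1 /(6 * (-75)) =-1 /450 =-0.00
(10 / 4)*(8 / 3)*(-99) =-660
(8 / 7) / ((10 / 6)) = 0.69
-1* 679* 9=-6111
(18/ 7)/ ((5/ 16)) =288/ 35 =8.23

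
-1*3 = -3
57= 57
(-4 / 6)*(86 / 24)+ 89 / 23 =613 / 414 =1.48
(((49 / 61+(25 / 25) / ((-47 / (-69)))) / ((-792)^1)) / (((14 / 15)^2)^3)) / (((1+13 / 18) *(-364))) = 421453125 / 60897433967552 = 0.00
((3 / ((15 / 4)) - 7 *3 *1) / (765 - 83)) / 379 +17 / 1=21970529 / 1292390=17.00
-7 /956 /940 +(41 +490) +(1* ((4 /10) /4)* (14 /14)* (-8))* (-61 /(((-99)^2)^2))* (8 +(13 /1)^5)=3056919676095991 /5754866656176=531.19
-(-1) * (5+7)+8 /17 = 212 /17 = 12.47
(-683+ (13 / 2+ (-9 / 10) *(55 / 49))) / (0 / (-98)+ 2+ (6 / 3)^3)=-16599 / 245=-67.75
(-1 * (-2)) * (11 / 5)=22 / 5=4.40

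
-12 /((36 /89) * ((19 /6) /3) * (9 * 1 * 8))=-0.39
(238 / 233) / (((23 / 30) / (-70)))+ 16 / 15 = -7411256 / 80385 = -92.20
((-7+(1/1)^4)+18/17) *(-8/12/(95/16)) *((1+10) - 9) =1792/1615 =1.11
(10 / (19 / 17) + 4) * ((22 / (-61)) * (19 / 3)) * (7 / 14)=-902 / 61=-14.79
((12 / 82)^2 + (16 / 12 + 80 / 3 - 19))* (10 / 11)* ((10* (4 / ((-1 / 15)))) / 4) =-22747500 / 18491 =-1230.19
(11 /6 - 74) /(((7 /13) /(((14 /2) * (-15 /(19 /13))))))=365885 /38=9628.55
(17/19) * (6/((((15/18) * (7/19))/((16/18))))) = 544/35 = 15.54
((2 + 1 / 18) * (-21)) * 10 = -1295 / 3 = -431.67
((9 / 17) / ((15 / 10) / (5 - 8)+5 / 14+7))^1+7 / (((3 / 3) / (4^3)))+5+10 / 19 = 2344223 / 5168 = 453.60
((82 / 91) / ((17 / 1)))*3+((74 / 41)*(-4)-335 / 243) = -130069763 / 15412761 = -8.44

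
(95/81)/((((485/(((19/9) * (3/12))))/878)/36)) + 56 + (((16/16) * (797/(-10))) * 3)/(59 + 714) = 5832437413/60734610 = 96.03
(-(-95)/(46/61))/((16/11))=63745/736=86.61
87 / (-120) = -29 / 40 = -0.72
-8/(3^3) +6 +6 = 316/27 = 11.70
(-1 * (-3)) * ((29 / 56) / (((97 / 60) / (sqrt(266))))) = 15.67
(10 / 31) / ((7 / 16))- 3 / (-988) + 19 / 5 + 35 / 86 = 228048347 / 46095140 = 4.95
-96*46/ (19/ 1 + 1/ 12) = -52992/ 229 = -231.41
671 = 671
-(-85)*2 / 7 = 170 / 7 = 24.29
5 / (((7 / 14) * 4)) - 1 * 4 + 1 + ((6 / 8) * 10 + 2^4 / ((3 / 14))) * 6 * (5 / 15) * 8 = 7885 / 6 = 1314.17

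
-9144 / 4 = -2286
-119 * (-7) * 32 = 26656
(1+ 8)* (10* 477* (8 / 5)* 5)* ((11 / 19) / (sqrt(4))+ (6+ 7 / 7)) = 47566440 / 19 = 2503496.84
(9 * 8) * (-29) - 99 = -2187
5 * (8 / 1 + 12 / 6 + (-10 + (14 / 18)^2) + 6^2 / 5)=3161 / 81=39.02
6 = 6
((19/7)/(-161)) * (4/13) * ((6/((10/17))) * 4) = -15504/73255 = -0.21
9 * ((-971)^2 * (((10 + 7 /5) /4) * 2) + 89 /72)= 1934710177 /40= 48367754.42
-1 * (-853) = 853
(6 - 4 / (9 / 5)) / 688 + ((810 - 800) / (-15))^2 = 1393 / 3096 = 0.45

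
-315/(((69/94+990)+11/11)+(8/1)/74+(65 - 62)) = -1095570/3460061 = -0.32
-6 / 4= -3 / 2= -1.50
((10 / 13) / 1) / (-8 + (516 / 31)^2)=4805 / 1680692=0.00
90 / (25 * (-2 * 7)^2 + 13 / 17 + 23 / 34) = 3060 / 166649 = 0.02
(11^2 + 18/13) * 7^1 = 11137/13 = 856.69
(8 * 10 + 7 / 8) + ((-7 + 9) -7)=607 / 8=75.88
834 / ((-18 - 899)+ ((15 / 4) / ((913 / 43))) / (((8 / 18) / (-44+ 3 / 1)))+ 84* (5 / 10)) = -12183072 / 13020005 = -0.94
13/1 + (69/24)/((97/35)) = 10893/776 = 14.04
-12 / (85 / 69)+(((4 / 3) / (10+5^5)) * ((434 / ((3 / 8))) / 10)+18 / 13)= -259002686 / 31177575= -8.31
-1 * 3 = -3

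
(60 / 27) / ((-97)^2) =20 / 84681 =0.00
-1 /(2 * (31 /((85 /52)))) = -85 /3224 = -0.03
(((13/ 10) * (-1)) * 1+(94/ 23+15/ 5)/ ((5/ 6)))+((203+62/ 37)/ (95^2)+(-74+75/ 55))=-11051957317/ 168966050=-65.41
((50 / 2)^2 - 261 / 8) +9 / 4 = 594.62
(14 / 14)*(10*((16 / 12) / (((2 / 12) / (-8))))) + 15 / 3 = -635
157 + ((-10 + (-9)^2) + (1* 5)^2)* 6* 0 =157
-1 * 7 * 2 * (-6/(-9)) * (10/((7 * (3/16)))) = -71.11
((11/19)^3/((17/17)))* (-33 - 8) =-54571/6859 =-7.96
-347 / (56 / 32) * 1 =-1388 / 7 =-198.29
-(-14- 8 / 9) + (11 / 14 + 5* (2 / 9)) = 235 / 14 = 16.79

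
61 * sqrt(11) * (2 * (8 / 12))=244 * sqrt(11) / 3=269.75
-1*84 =-84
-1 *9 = -9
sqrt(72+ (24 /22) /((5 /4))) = 8.54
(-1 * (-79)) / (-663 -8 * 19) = -79 / 815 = -0.10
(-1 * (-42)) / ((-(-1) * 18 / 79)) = 553 / 3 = 184.33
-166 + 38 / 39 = -6436 / 39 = -165.03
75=75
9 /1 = 9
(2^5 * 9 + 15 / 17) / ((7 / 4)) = 19644 / 119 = 165.08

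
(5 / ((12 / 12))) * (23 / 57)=115 / 57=2.02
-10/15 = -2/3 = -0.67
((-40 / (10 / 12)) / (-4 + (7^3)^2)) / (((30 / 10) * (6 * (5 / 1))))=-8 / 1764675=-0.00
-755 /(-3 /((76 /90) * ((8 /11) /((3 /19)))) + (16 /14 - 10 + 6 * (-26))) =30526160 /6696689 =4.56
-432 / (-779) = 432 / 779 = 0.55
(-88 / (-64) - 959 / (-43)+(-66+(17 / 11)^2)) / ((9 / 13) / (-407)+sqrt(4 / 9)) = -2398587789 / 39940120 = -60.05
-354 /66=-59 /11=-5.36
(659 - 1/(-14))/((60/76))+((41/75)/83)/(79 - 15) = 834.82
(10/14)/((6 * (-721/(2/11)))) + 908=908.00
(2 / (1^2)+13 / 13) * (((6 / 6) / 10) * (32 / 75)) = 16 / 125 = 0.13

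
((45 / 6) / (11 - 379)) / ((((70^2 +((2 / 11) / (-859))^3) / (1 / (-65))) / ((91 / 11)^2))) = 341639640881 / 78012973995636608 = 0.00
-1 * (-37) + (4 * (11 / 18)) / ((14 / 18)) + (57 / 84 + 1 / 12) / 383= 40.14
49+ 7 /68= 3339 /68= 49.10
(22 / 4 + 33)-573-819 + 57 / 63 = -56809 / 42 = -1352.60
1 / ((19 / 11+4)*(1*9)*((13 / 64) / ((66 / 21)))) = 15488 / 51597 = 0.30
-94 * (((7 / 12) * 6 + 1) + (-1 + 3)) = -611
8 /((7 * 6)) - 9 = -185 /21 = -8.81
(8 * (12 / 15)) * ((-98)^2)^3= 28346956187648 / 5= 5669391237529.60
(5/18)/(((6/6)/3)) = 5/6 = 0.83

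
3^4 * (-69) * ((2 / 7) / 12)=-1863 / 14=-133.07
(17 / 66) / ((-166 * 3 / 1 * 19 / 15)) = -85 / 208164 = -0.00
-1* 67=-67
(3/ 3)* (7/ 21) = 0.33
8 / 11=0.73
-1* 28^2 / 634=-392 / 317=-1.24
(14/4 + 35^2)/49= 351/14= 25.07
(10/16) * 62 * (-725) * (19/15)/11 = -427025/132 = -3235.04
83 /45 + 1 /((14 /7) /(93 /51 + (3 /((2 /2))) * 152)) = 353057 /1530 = 230.76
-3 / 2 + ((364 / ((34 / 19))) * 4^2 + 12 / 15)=553161 / 170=3253.89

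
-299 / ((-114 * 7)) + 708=565283 / 798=708.37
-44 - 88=-132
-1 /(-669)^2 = -1 /447561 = -0.00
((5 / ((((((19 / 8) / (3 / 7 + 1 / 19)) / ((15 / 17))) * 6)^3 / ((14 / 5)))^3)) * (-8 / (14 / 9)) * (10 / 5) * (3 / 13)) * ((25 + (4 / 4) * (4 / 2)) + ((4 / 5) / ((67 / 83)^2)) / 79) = -6107786060471609888706366799872000000 / 46882573013716577068512818383206864763288789733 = -0.00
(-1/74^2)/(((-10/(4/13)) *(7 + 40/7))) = 7/15839330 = 0.00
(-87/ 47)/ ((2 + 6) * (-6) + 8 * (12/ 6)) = 87/ 1504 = 0.06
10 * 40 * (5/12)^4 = 15625/1296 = 12.06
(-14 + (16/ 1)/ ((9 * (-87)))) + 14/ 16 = -82343/ 6264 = -13.15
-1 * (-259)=259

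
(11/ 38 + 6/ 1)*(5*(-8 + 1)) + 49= -6503/ 38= -171.13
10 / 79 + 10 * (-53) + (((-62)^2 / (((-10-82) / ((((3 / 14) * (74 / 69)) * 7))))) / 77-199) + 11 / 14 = -670207863 / 919402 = -728.96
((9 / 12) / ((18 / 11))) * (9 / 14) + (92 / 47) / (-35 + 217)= 20899 / 68432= 0.31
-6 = -6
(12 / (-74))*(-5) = 30 / 37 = 0.81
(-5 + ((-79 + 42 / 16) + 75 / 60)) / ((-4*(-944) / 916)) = -146789 / 7552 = -19.44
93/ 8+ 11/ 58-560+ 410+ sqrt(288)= -32059/ 232+ 12 * sqrt(2)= -121.21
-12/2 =-6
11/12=0.92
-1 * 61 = -61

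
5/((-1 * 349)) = -5/349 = -0.01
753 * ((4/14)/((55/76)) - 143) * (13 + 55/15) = -1789695.19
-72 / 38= -1.89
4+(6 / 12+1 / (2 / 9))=9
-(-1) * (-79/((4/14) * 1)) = -276.50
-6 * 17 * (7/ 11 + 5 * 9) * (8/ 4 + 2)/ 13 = -204816/ 143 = -1432.28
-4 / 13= -0.31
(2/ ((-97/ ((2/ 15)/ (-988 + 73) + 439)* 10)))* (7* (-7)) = 295238377/ 6656625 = 44.35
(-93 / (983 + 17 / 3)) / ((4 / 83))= -23157 / 11864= -1.95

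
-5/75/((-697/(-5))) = -1/2091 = -0.00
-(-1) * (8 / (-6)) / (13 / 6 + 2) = -8 / 25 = -0.32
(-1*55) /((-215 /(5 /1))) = 55 /43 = 1.28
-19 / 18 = -1.06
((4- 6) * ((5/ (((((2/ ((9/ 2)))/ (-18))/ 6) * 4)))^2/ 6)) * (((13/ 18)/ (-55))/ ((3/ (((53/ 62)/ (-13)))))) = -193185/ 21824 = -8.85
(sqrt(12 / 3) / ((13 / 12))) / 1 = 24 / 13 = 1.85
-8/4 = -2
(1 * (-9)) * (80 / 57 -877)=149727 / 19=7880.37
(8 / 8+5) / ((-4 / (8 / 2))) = -6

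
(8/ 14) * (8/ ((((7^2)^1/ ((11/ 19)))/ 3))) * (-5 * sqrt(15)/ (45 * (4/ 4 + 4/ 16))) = -0.06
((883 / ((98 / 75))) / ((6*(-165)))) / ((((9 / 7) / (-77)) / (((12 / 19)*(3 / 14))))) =4415 / 798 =5.53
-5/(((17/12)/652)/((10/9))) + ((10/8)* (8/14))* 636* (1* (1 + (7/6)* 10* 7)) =12494080/357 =34997.42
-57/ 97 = -0.59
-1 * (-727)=727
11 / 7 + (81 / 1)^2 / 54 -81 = 589 / 14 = 42.07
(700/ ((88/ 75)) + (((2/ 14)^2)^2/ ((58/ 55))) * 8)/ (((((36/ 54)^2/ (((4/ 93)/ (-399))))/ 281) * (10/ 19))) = -51360363133/ 664817692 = -77.25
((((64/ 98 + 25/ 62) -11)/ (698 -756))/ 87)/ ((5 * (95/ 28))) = 30209/ 260058225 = 0.00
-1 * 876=-876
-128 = -128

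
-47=-47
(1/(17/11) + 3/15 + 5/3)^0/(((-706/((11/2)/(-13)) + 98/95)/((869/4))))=908105/6979592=0.13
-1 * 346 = -346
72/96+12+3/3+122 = 135.75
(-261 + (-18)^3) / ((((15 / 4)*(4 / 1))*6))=-677 / 10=-67.70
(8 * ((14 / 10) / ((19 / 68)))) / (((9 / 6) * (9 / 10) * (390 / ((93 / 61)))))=236096 / 2034045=0.12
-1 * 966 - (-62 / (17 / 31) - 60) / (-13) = -216428 / 221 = -979.31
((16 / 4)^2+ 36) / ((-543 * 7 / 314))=-16328 / 3801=-4.30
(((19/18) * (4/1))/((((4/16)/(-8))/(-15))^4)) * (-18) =-4034396160000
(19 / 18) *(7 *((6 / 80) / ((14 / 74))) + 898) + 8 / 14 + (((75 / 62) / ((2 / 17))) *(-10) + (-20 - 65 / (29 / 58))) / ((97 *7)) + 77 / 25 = 72298046417 / 75776400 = 954.10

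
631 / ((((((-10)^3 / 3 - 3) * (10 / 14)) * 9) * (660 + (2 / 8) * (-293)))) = -17668 / 35521845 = -0.00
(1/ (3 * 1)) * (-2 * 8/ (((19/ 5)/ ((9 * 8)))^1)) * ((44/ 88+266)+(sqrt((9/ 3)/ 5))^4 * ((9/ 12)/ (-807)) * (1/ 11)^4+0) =-10076076752736/ 374150755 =-26930.53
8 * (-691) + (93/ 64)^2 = -22634039/ 4096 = -5525.89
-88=-88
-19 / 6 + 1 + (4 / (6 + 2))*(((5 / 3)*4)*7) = 127 / 6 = 21.17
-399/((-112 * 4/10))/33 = 95/352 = 0.27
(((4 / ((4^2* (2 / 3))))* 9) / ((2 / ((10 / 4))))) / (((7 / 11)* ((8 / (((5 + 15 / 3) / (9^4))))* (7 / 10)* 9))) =1375 / 6858432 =0.00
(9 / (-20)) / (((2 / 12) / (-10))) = 27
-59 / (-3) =59 / 3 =19.67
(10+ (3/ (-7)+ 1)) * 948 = 10021.71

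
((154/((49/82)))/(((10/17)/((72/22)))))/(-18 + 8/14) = -25092/305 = -82.27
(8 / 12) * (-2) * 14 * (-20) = 1120 / 3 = 373.33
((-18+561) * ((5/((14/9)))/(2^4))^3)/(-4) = -1.10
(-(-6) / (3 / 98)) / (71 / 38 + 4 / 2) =152 / 3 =50.67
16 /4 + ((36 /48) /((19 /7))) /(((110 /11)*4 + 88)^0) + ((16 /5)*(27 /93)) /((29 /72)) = 2248843 /341620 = 6.58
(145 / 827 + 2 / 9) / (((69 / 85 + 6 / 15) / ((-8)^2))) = 16096960 / 766629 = 21.00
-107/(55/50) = -1070/11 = -97.27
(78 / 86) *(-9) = -351 / 43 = -8.16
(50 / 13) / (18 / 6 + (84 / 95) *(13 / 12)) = 2375 / 2444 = 0.97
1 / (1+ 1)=1 / 2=0.50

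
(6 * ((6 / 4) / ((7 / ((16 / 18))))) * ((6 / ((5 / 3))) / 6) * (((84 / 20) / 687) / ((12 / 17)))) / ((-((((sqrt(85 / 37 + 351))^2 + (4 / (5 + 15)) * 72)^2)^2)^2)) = -933002354947765625 / 52493171829658753730100447520994625585152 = -0.00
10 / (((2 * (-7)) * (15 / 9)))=-3 / 7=-0.43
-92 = -92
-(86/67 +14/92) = -4425/3082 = -1.44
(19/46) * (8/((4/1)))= 19/23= 0.83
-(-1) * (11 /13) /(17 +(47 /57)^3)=2037123 /42277352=0.05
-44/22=-2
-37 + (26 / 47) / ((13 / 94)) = -33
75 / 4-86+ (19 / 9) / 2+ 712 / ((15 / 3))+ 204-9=48817 / 180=271.21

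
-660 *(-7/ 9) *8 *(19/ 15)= 46816/ 9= 5201.78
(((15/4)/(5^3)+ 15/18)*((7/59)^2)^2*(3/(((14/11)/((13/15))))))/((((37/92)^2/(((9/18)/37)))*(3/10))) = 363256894/3732450122025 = 0.00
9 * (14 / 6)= 21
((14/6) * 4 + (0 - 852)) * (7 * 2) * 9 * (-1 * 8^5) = 3479175168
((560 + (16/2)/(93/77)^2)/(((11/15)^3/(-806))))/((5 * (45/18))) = -92457.29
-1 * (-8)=8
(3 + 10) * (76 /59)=988 /59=16.75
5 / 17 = 0.29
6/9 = 0.67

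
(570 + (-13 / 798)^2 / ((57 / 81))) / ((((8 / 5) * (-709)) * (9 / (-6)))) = 1277146645 / 3812616304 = 0.33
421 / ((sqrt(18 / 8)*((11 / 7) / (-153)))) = -300594 / 11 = -27326.73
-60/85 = -0.71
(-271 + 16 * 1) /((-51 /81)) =405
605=605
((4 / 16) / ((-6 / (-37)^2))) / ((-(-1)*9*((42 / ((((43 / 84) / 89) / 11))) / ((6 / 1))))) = -58867 / 124340832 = -0.00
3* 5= 15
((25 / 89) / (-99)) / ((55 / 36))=-20 / 10769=-0.00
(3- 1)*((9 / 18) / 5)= 1 / 5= 0.20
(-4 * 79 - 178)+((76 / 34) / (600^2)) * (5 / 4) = -1209311981 / 2448000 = -494.00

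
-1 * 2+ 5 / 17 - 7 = -148 / 17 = -8.71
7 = 7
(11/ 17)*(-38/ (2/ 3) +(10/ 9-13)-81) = -14839/ 153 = -96.99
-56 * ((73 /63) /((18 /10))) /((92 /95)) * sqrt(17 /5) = -13870 * sqrt(85) /1863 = -68.64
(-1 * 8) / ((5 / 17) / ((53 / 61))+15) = -1802 / 3455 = -0.52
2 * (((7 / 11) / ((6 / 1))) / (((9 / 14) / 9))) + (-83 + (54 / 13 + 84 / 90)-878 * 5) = -9577303 / 2145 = -4464.94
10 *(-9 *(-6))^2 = 29160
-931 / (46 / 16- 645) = 7448 / 5137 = 1.45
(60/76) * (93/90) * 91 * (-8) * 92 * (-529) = 549169712/19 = 28903669.05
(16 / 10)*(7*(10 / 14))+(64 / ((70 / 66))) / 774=36472 / 4515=8.08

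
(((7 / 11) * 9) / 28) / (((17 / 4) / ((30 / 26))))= 135 / 2431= 0.06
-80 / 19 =-4.21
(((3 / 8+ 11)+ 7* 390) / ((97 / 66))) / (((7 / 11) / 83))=94394157 / 388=243283.91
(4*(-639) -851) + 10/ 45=-30661/ 9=-3406.78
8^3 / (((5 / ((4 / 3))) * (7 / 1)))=2048 / 105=19.50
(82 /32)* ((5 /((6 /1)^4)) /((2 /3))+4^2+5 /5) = 602413 /13824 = 43.58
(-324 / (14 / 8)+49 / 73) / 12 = -94265 / 6132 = -15.37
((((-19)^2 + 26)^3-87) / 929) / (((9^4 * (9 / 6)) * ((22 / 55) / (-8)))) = -772806880 / 6095169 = -126.79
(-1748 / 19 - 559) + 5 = -646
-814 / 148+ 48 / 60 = -47 / 10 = -4.70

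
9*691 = 6219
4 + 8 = 12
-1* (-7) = 7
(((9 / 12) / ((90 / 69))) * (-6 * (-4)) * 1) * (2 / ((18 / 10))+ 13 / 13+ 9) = 460 / 3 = 153.33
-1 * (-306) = 306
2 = 2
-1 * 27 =-27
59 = 59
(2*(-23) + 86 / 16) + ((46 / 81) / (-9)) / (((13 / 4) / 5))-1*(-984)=71515559 / 75816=943.28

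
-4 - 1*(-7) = 3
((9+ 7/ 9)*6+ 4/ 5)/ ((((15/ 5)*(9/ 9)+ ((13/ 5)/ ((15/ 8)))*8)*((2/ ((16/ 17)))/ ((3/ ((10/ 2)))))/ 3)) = 64224/ 17969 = 3.57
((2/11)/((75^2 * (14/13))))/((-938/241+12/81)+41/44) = -37596/3522491875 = -0.00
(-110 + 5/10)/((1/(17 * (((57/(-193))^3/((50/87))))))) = 59984197893/718905700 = 83.44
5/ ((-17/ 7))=-35/ 17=-2.06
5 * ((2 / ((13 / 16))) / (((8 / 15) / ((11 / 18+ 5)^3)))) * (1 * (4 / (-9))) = -51515050 / 28431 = -1811.93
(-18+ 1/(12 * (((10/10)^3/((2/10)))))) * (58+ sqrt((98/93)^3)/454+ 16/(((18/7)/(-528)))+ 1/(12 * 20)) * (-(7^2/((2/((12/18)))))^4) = -4130593314.60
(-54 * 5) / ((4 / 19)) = -2565 / 2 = -1282.50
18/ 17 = 1.06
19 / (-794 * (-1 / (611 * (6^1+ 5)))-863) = -127699 / 5799429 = -0.02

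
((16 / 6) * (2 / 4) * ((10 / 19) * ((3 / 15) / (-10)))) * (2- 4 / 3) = -8 / 855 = -0.01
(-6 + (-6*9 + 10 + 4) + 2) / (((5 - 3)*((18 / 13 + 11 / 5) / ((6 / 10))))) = -858 / 233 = -3.68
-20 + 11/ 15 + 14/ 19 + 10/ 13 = -65803/ 3705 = -17.76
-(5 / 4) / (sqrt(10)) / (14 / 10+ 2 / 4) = -5 * sqrt(10) / 76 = -0.21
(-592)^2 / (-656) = -21904 / 41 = -534.24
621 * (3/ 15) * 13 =8073/ 5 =1614.60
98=98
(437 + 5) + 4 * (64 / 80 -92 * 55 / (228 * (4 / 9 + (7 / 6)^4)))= 114979638 / 282815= 406.55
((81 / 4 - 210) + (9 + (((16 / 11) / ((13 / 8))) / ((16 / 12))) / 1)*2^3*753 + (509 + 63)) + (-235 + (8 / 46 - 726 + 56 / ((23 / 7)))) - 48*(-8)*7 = 794445469 / 13156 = 60386.55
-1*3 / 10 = -3 / 10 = -0.30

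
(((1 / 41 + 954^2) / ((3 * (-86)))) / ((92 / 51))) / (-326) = 634350869 / 105751792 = 6.00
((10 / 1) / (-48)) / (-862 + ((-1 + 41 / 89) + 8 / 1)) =445 / 1825296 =0.00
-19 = -19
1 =1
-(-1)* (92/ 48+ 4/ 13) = 347/ 156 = 2.22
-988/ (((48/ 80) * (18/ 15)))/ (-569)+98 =514208/ 5121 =100.41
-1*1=-1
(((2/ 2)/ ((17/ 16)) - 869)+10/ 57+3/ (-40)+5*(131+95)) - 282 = -773587/ 38760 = -19.96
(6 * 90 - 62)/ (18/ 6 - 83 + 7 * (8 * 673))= 239/ 18804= 0.01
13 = 13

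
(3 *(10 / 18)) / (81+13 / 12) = 4 / 197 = 0.02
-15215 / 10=-3043 / 2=-1521.50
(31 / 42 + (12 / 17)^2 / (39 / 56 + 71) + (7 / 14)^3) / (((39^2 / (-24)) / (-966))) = 7801753042 / 588289845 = 13.26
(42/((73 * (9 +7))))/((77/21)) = 63/6424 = 0.01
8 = 8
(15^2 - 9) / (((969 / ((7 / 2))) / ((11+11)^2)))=121968 / 323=377.61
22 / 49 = 0.45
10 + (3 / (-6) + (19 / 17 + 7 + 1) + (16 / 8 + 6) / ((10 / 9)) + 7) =32.82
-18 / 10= -9 / 5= -1.80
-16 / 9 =-1.78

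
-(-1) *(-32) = -32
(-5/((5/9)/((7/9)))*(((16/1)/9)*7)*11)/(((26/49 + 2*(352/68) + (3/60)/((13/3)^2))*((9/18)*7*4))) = -1734372640/275855193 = -6.29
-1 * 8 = -8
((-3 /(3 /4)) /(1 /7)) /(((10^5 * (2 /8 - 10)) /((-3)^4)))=189 /81250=0.00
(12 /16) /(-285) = -1 /380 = -0.00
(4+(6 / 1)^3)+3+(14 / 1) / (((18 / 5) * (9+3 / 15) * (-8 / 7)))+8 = 763847 / 3312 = 230.63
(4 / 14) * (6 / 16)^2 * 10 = 45 / 112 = 0.40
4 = 4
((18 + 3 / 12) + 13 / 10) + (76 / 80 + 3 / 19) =785 / 38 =20.66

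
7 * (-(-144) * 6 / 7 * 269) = 232416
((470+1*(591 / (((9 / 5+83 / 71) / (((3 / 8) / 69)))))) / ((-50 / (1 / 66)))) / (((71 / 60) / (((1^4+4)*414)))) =-822237525 / 3292696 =-249.72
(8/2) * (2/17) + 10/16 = 149/136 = 1.10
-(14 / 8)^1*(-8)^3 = 896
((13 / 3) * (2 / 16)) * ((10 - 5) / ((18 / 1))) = 65 / 432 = 0.15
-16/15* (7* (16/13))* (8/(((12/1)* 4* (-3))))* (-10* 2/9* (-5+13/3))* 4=28672/9477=3.03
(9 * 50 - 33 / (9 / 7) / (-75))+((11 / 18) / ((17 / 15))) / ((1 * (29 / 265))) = 455.27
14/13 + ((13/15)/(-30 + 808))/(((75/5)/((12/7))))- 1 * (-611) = 1625018663/2654925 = 612.08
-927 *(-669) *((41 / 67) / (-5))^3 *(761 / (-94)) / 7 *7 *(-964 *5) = -15677944296824646 / 353396525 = -44363606.28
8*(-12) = -96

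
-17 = -17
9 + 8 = 17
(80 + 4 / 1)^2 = 7056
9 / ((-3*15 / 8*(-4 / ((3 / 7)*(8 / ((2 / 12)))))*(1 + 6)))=288 / 245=1.18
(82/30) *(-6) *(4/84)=-82/105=-0.78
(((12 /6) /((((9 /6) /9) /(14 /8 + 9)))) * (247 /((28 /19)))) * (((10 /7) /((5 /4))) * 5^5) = 3783731250 /49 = 77219005.10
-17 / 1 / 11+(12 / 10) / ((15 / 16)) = -73 / 275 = -0.27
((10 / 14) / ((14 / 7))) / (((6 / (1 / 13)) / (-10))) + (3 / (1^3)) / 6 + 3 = 943 / 273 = 3.45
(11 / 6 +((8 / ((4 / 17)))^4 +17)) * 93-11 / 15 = 3728429963 / 30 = 124280998.77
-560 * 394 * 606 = -133707840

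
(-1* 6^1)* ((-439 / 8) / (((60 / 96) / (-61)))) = -32134.80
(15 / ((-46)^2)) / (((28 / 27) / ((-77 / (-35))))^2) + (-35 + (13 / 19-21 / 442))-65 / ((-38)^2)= -22748970433233 / 661761056320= -34.38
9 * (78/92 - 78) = -31941/46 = -694.37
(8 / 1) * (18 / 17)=144 / 17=8.47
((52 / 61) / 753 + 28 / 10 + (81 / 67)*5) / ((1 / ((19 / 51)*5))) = 16.48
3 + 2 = 5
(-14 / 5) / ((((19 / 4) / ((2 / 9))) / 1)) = -112 / 855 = -0.13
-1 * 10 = -10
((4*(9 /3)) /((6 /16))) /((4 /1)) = 8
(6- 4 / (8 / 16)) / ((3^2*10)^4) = -1 / 32805000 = -0.00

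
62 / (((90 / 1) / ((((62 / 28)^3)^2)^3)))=21670662219970396194714277471 / 19209548439478653419520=1128119.29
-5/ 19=-0.26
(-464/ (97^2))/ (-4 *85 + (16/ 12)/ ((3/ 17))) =261/ 1759483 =0.00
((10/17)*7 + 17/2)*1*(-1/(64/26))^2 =72501/34816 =2.08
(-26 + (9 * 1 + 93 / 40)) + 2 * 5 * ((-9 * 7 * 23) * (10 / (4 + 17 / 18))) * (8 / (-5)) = 166872557 / 3560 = 46874.31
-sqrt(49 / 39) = -7*sqrt(39) / 39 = -1.12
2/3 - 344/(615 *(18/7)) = 2486/5535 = 0.45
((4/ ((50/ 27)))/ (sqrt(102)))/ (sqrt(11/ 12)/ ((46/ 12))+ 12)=-207 * sqrt(374)/ 10786925+ 19044 * sqrt(102)/ 10786925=0.02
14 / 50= 7 / 25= 0.28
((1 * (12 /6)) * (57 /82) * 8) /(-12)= -38 /41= -0.93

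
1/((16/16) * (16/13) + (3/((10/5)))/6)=52/77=0.68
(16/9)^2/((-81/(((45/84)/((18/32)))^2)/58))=-5939200/2893401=-2.05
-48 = -48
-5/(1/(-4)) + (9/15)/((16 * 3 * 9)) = 14401/720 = 20.00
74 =74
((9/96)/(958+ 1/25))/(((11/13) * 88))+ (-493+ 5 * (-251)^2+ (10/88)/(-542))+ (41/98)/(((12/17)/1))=9295519161518845363/29555316333312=314512.59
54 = 54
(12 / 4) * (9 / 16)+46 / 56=281 / 112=2.51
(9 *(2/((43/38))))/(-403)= -684/17329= -0.04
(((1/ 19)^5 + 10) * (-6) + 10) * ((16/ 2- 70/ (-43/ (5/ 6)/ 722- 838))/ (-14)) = 756949815036756/ 26219494022267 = 28.87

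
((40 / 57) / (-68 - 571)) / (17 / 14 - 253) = 112 / 25678215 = 0.00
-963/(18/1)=-107/2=-53.50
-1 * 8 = -8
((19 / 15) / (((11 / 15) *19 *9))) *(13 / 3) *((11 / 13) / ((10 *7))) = 1 / 1890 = 0.00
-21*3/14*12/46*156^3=-102503232/23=-4456662.26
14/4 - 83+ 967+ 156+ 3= 2093/2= 1046.50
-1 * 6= -6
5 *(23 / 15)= 23 / 3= 7.67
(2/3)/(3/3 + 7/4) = 8/33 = 0.24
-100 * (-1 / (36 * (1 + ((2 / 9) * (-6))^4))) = 225 / 337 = 0.67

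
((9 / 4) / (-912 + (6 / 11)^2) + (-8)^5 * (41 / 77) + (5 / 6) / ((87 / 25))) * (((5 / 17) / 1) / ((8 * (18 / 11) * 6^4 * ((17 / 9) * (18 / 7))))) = -8892372545275 / 142795685044224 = -0.06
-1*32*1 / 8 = -4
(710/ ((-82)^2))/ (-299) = -355/ 1005238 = -0.00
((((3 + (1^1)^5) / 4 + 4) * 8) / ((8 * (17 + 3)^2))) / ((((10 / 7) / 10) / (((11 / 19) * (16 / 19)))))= 77 / 1805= 0.04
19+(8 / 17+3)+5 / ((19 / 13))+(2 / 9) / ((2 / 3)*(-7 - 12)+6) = 250567 / 9690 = 25.86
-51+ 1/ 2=-101/ 2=-50.50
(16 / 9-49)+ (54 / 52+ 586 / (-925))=-10133599 / 216450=-46.82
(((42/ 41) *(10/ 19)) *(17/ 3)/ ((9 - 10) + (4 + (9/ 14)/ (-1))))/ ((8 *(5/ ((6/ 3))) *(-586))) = -833/ 7532151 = -0.00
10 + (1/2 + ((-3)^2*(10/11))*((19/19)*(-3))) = -309/22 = -14.05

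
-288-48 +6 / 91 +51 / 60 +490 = 281947 / 1820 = 154.92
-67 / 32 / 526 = -67 / 16832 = -0.00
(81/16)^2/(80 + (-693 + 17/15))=-98415/2349568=-0.04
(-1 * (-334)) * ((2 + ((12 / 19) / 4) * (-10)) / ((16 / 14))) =2338 / 19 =123.05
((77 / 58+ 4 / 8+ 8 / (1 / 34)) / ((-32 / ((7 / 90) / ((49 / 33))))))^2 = 847799689 / 4219801600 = 0.20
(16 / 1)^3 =4096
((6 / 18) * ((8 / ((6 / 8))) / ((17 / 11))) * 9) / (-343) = -352 / 5831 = -0.06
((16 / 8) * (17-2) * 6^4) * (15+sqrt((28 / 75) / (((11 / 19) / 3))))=637277.39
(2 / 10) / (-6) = -1 / 30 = -0.03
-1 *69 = -69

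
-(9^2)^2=-6561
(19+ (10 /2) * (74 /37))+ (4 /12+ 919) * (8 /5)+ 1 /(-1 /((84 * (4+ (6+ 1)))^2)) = -12784141 /15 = -852276.07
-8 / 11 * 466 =-3728 / 11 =-338.91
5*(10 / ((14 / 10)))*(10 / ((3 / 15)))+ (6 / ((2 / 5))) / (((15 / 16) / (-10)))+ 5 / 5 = 11387 / 7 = 1626.71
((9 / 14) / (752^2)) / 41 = 9 / 324599296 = 0.00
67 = 67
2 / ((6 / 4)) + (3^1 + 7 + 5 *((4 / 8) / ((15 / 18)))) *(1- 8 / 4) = -35 / 3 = -11.67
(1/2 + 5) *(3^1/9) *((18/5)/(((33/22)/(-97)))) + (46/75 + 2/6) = -31939/75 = -425.85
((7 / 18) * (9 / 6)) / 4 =7 / 48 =0.15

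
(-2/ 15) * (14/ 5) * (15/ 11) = -0.51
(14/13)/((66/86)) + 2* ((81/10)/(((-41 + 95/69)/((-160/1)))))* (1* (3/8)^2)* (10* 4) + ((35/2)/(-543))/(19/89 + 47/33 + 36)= 8668058882416301/23467222722372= 369.37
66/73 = 0.90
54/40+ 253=5087/20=254.35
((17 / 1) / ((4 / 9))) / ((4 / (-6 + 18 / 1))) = 459 / 4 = 114.75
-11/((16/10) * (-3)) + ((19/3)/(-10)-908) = -906.34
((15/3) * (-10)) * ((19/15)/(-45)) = 38/27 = 1.41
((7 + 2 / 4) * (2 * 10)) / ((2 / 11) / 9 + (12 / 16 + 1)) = 59400 / 701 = 84.74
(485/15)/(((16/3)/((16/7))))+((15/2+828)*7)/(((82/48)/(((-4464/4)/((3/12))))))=-4386090295/287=-15282544.58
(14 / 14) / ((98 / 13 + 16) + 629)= 13 / 8483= 0.00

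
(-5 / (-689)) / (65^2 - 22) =5 / 2895867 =0.00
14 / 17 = 0.82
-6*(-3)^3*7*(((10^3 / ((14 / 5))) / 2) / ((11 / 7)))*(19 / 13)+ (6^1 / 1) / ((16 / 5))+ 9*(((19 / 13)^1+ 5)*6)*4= 217058817 / 1144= 189736.73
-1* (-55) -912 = -857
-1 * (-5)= 5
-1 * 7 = -7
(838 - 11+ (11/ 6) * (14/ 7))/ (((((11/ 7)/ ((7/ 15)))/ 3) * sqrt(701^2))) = 122108/ 115665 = 1.06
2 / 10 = 1 / 5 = 0.20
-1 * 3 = -3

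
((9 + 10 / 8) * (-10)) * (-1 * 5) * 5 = 5125 / 2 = 2562.50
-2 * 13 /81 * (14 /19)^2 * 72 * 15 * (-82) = 16714880 /1083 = 15433.87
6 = 6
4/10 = 2/5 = 0.40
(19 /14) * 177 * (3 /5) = 10089 /70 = 144.13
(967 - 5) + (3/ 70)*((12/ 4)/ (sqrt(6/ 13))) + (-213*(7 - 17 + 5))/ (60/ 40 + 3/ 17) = 3*sqrt(78)/ 140 + 30348/ 19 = 1597.45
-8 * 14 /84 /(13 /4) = -16 /39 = -0.41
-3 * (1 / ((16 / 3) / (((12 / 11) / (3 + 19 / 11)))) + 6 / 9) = -443 / 208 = -2.13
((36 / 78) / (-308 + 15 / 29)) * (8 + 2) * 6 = -10440 / 115921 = -0.09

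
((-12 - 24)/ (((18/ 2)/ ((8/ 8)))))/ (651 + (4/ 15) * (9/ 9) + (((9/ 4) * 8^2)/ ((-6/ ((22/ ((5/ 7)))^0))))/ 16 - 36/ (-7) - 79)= -0.01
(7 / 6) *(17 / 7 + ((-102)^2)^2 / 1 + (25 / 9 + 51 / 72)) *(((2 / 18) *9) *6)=54554583845 / 72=757702553.40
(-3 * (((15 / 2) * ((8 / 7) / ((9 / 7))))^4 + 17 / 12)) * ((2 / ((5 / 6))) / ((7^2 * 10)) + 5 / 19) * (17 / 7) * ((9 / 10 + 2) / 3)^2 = -57128291453197 / 15836310000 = -3607.42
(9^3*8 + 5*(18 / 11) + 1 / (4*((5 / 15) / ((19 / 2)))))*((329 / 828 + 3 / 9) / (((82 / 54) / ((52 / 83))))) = 1103737635 / 626152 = 1762.73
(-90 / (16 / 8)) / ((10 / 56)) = -252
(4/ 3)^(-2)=9/ 16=0.56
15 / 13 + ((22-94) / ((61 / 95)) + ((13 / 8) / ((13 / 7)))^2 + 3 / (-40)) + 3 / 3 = -27732587 / 253760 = -109.29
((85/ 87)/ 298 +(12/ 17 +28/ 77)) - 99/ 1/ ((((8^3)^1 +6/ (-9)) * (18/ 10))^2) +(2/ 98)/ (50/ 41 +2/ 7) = 1561433976547943/ 1437468668908272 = 1.09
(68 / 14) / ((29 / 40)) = 1360 / 203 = 6.70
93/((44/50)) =105.68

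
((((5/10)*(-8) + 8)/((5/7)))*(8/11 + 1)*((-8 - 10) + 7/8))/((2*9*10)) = -18221/19800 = -0.92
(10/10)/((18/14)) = 7/9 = 0.78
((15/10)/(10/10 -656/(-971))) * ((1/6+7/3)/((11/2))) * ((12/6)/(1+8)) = 4855/53691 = 0.09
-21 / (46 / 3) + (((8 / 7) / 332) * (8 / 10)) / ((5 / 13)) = -910291 / 668150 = -1.36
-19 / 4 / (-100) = 0.05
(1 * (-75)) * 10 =-750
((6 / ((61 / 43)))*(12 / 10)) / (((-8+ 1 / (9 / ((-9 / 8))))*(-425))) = 12384 / 8425625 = 0.00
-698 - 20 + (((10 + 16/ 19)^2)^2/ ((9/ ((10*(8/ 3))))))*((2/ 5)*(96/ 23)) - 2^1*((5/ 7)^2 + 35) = 89314684686982/ 1321845903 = 67568.15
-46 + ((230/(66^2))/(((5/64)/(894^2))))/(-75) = -65777194/9075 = -7248.18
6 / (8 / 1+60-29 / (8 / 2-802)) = 4788 / 54293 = 0.09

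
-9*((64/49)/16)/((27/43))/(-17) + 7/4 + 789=7905025/9996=790.82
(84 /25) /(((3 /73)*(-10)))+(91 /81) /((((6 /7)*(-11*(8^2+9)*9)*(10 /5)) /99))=-72596657 /8869500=-8.18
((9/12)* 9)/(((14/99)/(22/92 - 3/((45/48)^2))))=-9757341/64400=-151.51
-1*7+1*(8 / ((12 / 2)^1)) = -17 / 3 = -5.67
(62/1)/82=0.76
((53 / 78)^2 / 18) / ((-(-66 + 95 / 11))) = 30899 / 69102072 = 0.00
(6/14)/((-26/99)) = -1.63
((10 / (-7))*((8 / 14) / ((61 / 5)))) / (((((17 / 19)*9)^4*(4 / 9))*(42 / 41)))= -133579025 / 3821804114121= -0.00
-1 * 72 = -72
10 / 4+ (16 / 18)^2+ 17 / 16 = 5641 / 1296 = 4.35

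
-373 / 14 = -26.64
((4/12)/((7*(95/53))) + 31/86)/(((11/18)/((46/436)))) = 4581807/68570810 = 0.07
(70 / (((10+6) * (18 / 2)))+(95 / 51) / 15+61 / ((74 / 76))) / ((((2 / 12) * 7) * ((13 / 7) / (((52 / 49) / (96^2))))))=318319 / 94682112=0.00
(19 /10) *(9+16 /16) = 19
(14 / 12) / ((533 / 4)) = 14 / 1599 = 0.01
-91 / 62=-1.47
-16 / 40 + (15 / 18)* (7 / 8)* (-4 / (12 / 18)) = -191 / 40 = -4.78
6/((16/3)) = 9/8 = 1.12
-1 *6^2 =-36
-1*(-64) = 64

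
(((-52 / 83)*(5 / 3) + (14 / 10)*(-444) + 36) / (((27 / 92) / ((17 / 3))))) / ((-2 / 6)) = 1142301808 / 33615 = 33981.91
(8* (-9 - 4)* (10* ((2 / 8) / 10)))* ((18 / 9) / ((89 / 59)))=-3068 / 89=-34.47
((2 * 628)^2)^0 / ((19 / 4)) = 4 / 19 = 0.21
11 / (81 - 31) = 11 / 50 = 0.22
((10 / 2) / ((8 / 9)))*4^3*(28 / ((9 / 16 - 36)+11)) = -161280 / 391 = -412.48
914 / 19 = 48.11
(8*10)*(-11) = -880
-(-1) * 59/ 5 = 59/ 5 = 11.80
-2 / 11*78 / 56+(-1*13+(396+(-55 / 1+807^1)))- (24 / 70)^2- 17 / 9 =274746163 / 242550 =1132.74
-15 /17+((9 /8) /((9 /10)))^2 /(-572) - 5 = -915625 /155584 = -5.89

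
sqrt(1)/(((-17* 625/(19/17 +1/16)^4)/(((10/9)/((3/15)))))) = -1179716409/1163146854400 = -0.00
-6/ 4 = -3/ 2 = -1.50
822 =822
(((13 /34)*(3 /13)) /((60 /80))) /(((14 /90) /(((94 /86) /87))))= 1410 /148393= 0.01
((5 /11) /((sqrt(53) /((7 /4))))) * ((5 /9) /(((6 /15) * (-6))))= -875 * sqrt(53) /251856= -0.03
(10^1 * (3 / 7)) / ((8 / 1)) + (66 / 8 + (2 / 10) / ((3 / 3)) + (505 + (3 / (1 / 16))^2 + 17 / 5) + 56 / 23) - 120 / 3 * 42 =1841551 / 1610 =1143.82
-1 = -1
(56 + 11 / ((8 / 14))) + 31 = 425 / 4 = 106.25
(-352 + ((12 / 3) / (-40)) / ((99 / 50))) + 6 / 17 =-351.70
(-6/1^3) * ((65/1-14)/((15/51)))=-1040.40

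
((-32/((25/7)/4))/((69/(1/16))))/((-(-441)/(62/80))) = -31/543375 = -0.00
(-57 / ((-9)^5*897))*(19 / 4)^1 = 361 / 70622604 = 0.00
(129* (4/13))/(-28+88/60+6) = -1935/1001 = -1.93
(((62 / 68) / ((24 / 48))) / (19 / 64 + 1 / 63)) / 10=0.58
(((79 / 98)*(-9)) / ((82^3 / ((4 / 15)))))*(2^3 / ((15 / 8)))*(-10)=2528 / 16885645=0.00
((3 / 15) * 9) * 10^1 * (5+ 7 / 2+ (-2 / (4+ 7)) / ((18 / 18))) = 1647 / 11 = 149.73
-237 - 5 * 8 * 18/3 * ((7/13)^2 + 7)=-335733/169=-1986.59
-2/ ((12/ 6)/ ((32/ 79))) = -32/ 79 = -0.41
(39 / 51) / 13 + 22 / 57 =431 / 969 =0.44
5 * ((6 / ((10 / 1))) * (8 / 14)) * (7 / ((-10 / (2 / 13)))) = -12 / 65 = -0.18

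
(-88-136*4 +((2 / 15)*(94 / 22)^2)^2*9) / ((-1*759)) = 211809076 / 277812975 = 0.76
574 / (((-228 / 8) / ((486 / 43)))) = -185976 / 817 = -227.63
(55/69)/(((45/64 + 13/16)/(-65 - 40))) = -55.22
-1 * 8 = -8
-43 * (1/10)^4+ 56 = 559957/10000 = 56.00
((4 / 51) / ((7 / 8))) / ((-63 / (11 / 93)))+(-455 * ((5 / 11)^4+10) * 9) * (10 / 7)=-1799153870002882 / 30624037983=-58749.73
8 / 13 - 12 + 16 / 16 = -10.38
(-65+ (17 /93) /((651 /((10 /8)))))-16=-19615847 /242172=-81.00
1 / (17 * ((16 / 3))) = 3 / 272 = 0.01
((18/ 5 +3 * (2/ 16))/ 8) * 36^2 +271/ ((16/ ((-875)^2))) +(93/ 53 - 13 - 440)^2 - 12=2960018063159/ 224720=13172027.69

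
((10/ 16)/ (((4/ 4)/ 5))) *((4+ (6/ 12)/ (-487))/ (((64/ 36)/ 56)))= 6134625/ 15584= 393.65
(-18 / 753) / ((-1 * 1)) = 6 / 251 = 0.02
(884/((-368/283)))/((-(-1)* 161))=-62543/14812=-4.22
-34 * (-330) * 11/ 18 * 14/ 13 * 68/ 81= 19582640/ 3159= 6199.00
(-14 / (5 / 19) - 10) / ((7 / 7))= -316 / 5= -63.20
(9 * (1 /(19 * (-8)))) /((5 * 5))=-9 /3800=-0.00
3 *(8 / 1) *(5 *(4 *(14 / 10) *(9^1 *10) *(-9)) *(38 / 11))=-20684160 / 11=-1880378.18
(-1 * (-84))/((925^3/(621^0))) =84/791453125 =0.00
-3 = -3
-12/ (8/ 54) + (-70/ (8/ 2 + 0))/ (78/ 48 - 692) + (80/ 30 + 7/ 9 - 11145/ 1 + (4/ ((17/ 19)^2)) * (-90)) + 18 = -7972219867/ 684063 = -11654.22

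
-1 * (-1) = 1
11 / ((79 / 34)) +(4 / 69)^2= 1781878 / 376119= 4.74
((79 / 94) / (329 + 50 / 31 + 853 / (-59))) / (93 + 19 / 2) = 144491 / 5571419480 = 0.00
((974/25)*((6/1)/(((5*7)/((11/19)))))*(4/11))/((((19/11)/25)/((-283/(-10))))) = 36384744/63175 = 575.94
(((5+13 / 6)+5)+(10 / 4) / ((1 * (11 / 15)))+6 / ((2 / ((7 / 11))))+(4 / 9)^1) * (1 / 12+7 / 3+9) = 243175 / 1188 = 204.69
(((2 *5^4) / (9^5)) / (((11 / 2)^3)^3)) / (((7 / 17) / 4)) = 0.00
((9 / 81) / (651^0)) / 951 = 1 / 8559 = 0.00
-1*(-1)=1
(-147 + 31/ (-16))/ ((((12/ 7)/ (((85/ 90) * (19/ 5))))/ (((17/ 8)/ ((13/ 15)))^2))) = -7785606535/ 4153344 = -1874.54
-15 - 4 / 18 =-137 / 9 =-15.22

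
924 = 924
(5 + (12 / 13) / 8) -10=-127 / 26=-4.88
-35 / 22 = -1.59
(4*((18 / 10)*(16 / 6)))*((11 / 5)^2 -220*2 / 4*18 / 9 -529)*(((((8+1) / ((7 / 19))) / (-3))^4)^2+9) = -39802156879620227328 / 144120025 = -276173674543.98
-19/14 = -1.36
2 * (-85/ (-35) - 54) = -722/ 7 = -103.14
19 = 19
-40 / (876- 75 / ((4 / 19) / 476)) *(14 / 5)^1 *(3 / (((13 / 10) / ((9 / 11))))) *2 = 20160 / 8041319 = 0.00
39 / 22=1.77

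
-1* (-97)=97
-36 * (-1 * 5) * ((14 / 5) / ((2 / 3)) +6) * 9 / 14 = 8262 / 7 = 1180.29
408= 408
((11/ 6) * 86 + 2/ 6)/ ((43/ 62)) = 9796/ 43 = 227.81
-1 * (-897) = 897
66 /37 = 1.78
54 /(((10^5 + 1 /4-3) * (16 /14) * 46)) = 0.00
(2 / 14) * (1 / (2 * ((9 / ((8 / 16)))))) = 1 / 252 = 0.00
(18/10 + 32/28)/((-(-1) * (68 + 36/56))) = 206/4805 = 0.04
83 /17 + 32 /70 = 3177 /595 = 5.34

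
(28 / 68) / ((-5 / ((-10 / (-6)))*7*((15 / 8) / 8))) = -64 / 765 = -0.08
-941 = -941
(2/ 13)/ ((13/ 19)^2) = 722/ 2197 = 0.33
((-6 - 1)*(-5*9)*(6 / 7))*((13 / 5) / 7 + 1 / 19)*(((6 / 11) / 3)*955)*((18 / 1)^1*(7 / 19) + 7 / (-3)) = 339330600 / 3971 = 85452.18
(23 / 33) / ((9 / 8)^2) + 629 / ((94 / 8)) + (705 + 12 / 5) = 478329107 / 628155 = 761.48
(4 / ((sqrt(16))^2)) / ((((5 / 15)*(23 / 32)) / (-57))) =-1368 / 23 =-59.48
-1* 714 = -714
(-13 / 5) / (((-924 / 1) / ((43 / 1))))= 559 / 4620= 0.12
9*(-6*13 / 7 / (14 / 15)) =-5265 / 49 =-107.45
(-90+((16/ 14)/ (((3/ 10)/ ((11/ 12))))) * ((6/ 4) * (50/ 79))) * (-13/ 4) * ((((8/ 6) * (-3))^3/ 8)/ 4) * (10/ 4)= -4673825/ 3318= -1408.63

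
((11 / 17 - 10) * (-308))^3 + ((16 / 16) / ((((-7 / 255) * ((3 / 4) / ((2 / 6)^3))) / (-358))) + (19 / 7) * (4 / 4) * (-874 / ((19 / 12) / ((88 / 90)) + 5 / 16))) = 110987819797295968 / 4642785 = 23905440333.18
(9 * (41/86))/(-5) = -369/430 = -0.86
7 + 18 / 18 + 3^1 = 11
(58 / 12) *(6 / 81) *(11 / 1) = 319 / 81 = 3.94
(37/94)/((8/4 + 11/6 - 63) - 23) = -111/23171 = -0.00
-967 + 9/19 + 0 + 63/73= -1339375/1387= -965.66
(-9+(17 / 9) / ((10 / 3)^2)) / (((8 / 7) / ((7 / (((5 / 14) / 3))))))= -908607 / 2000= -454.30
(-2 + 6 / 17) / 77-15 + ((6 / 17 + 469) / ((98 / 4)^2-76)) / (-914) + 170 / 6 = 13.31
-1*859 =-859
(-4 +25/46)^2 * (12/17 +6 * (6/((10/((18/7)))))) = 37466442/314755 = 119.03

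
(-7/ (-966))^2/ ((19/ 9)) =1/ 40204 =0.00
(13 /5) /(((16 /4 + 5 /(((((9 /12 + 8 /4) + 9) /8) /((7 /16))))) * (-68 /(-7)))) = 4277 /87720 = 0.05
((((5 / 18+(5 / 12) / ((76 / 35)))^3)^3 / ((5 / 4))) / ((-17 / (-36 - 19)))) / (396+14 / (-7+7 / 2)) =0.00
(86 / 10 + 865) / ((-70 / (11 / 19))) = -3432 / 475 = -7.23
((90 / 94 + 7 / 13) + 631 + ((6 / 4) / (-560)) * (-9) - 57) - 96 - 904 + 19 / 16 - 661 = -742003033 / 684320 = -1084.29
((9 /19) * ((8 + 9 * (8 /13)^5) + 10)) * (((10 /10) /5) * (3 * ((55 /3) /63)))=1.55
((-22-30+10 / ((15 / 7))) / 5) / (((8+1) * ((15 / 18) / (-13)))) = 3692 / 225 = 16.41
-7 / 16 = -0.44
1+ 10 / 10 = 2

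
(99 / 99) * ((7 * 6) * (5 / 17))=210 / 17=12.35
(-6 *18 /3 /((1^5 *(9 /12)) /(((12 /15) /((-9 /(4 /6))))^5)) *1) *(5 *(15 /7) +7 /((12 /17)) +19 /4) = 279445504 /313882340625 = 0.00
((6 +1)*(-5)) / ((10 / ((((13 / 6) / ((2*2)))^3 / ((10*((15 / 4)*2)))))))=-15379 / 2073600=-0.01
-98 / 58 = -49 / 29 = -1.69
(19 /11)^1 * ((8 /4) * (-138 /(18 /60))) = -1589.09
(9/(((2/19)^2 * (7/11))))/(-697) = -35739/19516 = -1.83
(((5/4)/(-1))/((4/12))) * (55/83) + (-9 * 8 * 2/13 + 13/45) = -2577877/194220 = -13.27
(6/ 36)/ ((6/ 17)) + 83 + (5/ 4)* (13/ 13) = 1525/ 18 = 84.72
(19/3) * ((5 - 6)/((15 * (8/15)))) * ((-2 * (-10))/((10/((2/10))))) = -19/60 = -0.32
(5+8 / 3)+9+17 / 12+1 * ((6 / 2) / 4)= 113 / 6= 18.83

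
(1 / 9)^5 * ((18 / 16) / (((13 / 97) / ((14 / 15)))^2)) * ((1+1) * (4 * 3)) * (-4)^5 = -1888423936 / 83160675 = -22.71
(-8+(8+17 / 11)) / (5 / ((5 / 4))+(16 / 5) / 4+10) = 85 / 814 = 0.10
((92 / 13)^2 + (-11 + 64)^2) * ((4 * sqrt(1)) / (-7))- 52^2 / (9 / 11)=-52581812 / 10647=-4938.65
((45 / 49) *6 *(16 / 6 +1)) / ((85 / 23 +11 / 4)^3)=770901120 / 10217864993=0.08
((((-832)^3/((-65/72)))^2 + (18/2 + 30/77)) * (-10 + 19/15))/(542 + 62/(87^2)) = -258939030334848225783339339/39486177500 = -6557713274090616.29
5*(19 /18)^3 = 5.88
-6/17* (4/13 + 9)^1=-726/221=-3.29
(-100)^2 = 10000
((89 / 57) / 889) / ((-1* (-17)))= 89 / 861441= 0.00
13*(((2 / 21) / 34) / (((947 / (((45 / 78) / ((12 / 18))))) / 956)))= 3585 / 112693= 0.03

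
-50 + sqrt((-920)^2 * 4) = 1790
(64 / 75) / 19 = 64 / 1425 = 0.04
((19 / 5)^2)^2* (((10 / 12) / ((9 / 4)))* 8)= 2085136 / 3375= 617.82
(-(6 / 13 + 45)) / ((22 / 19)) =-11229 / 286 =-39.26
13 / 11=1.18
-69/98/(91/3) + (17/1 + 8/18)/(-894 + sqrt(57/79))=-1472886731/34474214502- 157 * sqrt(4503)/568256283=-0.04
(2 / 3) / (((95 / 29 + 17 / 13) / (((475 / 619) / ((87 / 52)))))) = 80275 / 1203336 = 0.07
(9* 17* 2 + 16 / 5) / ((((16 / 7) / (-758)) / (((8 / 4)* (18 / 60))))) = -6152307 / 100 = -61523.07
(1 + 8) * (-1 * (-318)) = 2862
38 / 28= 19 / 14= 1.36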